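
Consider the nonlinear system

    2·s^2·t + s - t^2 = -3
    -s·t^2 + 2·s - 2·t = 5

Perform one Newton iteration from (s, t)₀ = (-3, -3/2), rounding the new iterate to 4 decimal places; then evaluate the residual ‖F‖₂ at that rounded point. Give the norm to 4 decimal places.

6.5826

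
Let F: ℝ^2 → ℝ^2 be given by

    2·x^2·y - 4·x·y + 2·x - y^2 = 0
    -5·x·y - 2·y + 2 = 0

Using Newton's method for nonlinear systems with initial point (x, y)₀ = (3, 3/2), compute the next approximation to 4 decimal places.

(2.3213, 0.4171)

At (3, 3/2): F = (12.7500, -23.5000).
Jacobian J = [[4·x·y - 4·y + 2, 2·x^2 - 4·x - 2·y], [-5·y, -5·x - 2]].
At the point, J = [[14.0000, 3.0000], [-7.5000, -17.0000]] (det J = -215.5000).
Solving J·Δ = −F gives Δ = (-0.6787, -1.0829).
Then the next iterate is (x, y)₁ = (2.3213, 0.4171).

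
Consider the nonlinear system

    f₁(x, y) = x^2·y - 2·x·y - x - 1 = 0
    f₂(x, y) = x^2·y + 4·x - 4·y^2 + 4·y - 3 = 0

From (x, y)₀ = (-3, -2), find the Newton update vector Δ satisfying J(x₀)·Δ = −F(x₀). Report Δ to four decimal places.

At (-3, -2): F = (-28.0000, -57.0000).
Jacobian J = [[2·x·y - 2·y - 1, x^2 - 2·x], [2·x·y + 4, x^2 - 8·y + 4]].
At the point, J = [[15.0000, 15.0000], [16.0000, 29.0000]] (det J = 195.0000).
Solving J·Δ = −F gives Δ = (-0.2205, 2.0872).

(-0.2205, 2.0872)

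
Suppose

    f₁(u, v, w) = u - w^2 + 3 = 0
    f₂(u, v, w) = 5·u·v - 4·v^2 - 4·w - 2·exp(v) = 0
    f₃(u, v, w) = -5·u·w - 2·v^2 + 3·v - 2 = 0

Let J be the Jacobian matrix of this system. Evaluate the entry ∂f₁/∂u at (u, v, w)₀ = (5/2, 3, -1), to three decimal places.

1.000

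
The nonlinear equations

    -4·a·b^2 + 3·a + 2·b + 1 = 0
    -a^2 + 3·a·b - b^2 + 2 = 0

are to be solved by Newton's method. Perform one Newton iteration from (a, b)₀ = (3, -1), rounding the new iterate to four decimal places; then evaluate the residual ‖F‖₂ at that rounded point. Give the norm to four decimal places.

3.8573

At (3, -1): F = (-4.0000, -17.0000).
Jacobian J = [[-4·b^2 + 3, -8·a·b + 2], [-2·a + 3·b, 3·a - 2·b]].
At the point, J = [[-1.0000, 26.0000], [-9.0000, 11.0000]] (det J = 223.0000).
Solving J·Δ = −F gives Δ = (-1.7848, 0.0852).
Then the next iterate is (a, b)₁ = (1.2152, -0.9148).
Re-evaluating at (1.2152, -0.9148): F = (-1.251804, -3.648565), so ‖F‖₂ = 3.8573.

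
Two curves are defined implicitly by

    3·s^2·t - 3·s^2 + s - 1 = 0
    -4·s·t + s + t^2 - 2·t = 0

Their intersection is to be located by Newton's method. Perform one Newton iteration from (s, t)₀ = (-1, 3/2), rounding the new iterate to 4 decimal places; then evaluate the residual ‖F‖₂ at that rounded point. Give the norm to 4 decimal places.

41.4165

At (-1, 3/2): F = (-0.5000, 4.2500).
Jacobian J = [[6·s·t - 6·s + 1, 3·s^2], [-4·t + 1, -4·s + 2·t - 2]].
At the point, J = [[-2.0000, 3.0000], [-5.0000, 5.0000]] (det J = 5.0000).
Solving J·Δ = −F gives Δ = (3.0500, 2.2000).
Then the next iterate is (s, t)₁ = (2.0500, 3.7000).
Re-evaluating at (2.0500, 3.7000): F = (35.090250, -22.0000), so ‖F‖₂ = 41.4165.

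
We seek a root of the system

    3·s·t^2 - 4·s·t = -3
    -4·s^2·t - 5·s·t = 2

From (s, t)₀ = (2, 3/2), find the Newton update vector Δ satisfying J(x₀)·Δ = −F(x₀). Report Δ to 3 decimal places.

At (2, 3/2): F = (4.500, -41.000).
Jacobian J = [[3·t^2 - 4·t, 6·s·t - 4·s], [-8·s·t - 5·t, -4·s^2 - 5·s]].
At the point, J = [[0.750, 10.000], [-31.500, -26.000]] (det J = 295.500).
Solving J·Δ = −F gives Δ = (-0.992, -0.376).

(-0.992, -0.376)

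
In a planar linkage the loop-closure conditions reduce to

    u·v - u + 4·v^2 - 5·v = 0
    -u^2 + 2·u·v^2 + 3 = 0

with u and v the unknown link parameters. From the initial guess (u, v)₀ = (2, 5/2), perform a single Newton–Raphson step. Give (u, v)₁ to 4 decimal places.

At (2, 5/2): F = (15.5000, 24.0000).
Jacobian J = [[v - 1, u + 8·v - 5], [-2·u + 2·v^2, 4·u·v]].
At the point, J = [[1.5000, 17.0000], [8.5000, 20.0000]] (det J = -114.5000).
Solving J·Δ = −F gives Δ = (-0.8559, -0.8362).
Then the next iterate is (u, v)₁ = (1.1441, 1.6638).

(1.1441, 1.6638)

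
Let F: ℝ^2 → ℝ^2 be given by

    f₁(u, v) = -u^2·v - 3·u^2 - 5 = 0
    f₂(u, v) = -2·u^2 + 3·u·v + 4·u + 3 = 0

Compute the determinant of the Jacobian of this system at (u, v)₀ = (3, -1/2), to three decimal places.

-220.500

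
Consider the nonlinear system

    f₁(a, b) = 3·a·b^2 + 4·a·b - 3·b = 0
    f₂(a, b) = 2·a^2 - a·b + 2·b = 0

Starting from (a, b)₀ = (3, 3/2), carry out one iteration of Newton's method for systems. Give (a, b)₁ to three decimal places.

At (3, 3/2): F = (33.750, 16.500).
Jacobian J = [[3·b^2 + 4·b, 6·a·b + 4·a - 3], [4·a - b, -a + 2]].
At the point, J = [[12.750, 36.000], [10.500, -1.000]] (det J = -390.750).
Solving J·Δ = −F gives Δ = (-1.607, -0.369).
Then the next iterate is (a, b)₁ = (1.393, 1.131).

(1.393, 1.131)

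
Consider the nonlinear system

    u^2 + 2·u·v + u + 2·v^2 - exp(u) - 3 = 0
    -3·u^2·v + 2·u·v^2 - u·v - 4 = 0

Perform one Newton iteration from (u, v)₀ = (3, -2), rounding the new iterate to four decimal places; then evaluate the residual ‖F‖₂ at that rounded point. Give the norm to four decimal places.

23.5710

At (3, -2): F = (-15.085537, 80.0000).
Jacobian J = [[2·u + 2·v - exp(u) + 1, 2·u + 4·v], [-6·u·v + 2·v^2 - v, -3·u^2 + 4·u·v - u]].
At the point, J = [[-17.085537, -2.0000], [46.0000, -54.0000]] (det J = 1014.618994).
Solving J·Δ = −F gives Δ = (-0.9606, 0.6632).
Then the next iterate is (u, v)₁ = (2.0394, -1.3368).
Re-evaluating at (2.0394, -1.3368): F = (-6.365915, 22.695090), so ‖F‖₂ = 23.5710.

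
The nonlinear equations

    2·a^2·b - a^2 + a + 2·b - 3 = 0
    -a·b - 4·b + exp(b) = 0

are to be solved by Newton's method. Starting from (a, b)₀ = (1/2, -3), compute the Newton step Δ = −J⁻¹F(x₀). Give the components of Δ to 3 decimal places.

At (1/2, -3): F = (-10.250, 13.54979).
Jacobian J = [[4·a·b - 2·a + 1, 2·a^2 + 2], [-b, -a + exp(b) - 4]].
At the point, J = [[-6.000, 2.500], [3.000, -4.45021]] (det J = 19.20128).
Solving J·Δ = −F gives Δ = (-0.611, 2.633).

(-0.611, 2.633)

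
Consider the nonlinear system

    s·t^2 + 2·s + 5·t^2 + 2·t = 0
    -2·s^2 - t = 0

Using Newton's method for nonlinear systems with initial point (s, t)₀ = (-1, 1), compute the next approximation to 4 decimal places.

At (-1, 1): F = (4.0000, -3.0000).
Jacobian J = [[t^2 + 2, 2·s·t + 10·t + 2], [-4·s, -1]].
At the point, J = [[3.0000, 10.0000], [4.0000, -1.0000]] (det J = -43.0000).
Solving J·Δ = −F gives Δ = (0.6047, -0.5814).
Then the next iterate is (s, t)₁ = (-0.3953, 0.4186).

(-0.3953, 0.4186)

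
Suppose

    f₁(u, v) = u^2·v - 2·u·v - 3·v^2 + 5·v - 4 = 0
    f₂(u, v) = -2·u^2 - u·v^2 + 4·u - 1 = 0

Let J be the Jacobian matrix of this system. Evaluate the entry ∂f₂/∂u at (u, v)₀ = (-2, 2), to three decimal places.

8.000

∂f₂/∂u = -4·u - v^2 + 4.
At (-2, 2) this is 8.000.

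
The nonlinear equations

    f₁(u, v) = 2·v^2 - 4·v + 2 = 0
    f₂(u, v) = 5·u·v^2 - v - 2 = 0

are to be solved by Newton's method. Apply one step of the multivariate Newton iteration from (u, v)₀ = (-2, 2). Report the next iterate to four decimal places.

(-0.8250, 1.5000)

At (-2, 2): F = (2.0000, -44.0000).
Jacobian J = [[0, 4·v - 4], [5·v^2, 10·u·v - 1]].
At the point, J = [[0.0000, 4.0000], [20.0000, -41.0000]] (det J = -80.0000).
Solving J·Δ = −F gives Δ = (1.1750, -0.5000).
Then the next iterate is (u, v)₁ = (-0.8250, 1.5000).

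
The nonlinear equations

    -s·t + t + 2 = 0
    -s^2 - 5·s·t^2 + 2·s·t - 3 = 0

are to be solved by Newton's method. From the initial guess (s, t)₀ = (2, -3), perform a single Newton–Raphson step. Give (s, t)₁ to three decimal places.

At (2, -3): F = (5.000, -109.000).
Jacobian J = [[-t, -s + 1], [-2·s - 5·t^2 + 2·t, -10·s·t + 2·s]].
At the point, J = [[3.000, -1.000], [-55.000, 64.000]] (det J = 137.000).
Solving J·Δ = −F gives Δ = (-1.540, 0.380).
Then the next iterate is (s, t)₁ = (0.460, -2.620).

(0.460, -2.620)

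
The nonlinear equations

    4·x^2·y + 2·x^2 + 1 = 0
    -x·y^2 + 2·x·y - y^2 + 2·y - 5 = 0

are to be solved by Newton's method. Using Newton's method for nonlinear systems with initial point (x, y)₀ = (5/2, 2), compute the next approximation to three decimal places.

(1.587, 1.286)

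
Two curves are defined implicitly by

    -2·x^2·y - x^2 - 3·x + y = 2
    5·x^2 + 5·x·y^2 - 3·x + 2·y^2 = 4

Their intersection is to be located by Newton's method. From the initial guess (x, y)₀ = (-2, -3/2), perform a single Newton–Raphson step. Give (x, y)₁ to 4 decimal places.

(-1.1913, -1.2708)

At (-2, -3/2): F = (10.5000, 4.0000).
Jacobian J = [[-4·x·y - 2·x - 3, -2·x^2 + 1], [10·x + 5·y^2 - 3, 10·x·y + 4·y]].
At the point, J = [[-11.0000, -7.0000], [-11.7500, 24.0000]] (det J = -346.2500).
Solving J·Δ = −F gives Δ = (0.8087, 0.2292).
Then the next iterate is (x, y)₁ = (-1.1913, -1.2708).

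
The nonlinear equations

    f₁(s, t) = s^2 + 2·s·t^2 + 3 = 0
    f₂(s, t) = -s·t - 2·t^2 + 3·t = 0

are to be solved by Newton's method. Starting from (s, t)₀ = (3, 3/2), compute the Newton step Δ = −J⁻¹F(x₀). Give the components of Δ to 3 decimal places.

(-2.000, -0.250)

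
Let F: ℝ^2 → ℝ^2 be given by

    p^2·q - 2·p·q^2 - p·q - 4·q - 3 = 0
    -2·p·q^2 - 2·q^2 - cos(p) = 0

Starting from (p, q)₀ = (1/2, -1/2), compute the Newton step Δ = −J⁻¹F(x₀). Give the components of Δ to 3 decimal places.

(-5.530, 0.505)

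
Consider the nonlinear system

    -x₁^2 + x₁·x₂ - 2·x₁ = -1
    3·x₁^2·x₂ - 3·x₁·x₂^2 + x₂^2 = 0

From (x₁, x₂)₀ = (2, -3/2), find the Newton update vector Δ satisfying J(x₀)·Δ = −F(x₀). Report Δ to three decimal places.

At (2, -3/2): F = (-10.000, -29.250).
Jacobian J = [[-2·x₁ + x₂ - 2, x₁], [6·x₁·x₂ - 3·x₂^2, 3·x₁^2 - 6·x₁·x₂ + 2·x₂]].
At the point, J = [[-7.500, 2.000], [-24.750, 27.000]] (det J = -153.000).
Solving J·Δ = −F gives Δ = (-1.382, -0.184).

(-1.382, -0.184)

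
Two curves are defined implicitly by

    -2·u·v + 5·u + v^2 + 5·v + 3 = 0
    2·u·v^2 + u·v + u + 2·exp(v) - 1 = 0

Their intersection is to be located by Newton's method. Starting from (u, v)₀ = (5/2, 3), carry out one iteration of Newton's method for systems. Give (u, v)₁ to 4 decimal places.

(8.4384, -0.0936)

At (5/2, 3): F = (24.5000, 94.171074).
Jacobian J = [[-2·v + 5, -2·u + 2·v + 5], [2·v^2 + v + 1, 4·u·v + u + 2·exp(v)]].
At the point, J = [[-1.0000, 6.0000], [22.0000, 72.671074]] (det J = -204.671074).
Solving J·Δ = −F gives Δ = (5.9384, -3.0936).
Then the next iterate is (u, v)₁ = (8.4384, -0.0936).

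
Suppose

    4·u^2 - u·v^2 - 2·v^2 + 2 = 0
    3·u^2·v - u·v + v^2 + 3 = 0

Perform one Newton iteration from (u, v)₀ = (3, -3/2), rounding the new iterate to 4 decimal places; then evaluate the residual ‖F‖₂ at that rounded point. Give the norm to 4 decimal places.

At (3, -3/2): F = (26.7500, -30.7500).
Jacobian J = [[8·u - v^2, -2·u·v - 4·v], [6·u·v - v, 3·u^2 - u + 2·v]].
At the point, J = [[21.7500, 15.0000], [-25.5000, 21.0000]] (det J = 839.2500).
Solving J·Δ = −F gives Δ = (-1.2189, -0.0159).
Then the next iterate is (u, v)₁ = (1.7811, -1.5159).
Re-evaluating at (1.7811, -1.5159): F = (6.000479, -6.428825), so ‖F‖₂ = 8.7941.

8.7941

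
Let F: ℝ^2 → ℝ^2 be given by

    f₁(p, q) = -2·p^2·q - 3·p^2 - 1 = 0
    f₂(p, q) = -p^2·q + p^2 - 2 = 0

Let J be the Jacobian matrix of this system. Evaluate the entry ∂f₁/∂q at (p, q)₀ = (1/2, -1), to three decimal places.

-0.500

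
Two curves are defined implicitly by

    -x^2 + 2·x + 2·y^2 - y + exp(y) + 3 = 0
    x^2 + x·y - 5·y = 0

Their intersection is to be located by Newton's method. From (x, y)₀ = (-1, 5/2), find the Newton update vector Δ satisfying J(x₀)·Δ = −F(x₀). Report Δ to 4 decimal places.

At (-1, 5/2): F = (22.182494, -14.0000).
Jacobian J = [[-2·x + 2, 4·y + exp(y) - 1], [2·x + y, x - 5]].
At the point, J = [[4.0000, 21.182494], [0.5000, -6.0000]] (det J = -34.591247).
Solving J·Δ = −F gives Δ = (4.7255, -1.9395).

(4.7255, -1.9395)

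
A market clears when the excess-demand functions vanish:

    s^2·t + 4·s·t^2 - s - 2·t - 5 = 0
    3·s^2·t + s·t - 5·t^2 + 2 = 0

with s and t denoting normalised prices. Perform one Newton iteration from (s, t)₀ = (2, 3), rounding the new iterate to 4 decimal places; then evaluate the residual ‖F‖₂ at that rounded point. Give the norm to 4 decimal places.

19.0128

At (2, 3): F = (71.0000, -1.0000).
Jacobian J = [[2·s·t + 4·t^2 - 1, s^2 + 8·s·t - 2], [6·s·t + t, 3·s^2 + s - 10·t]].
At the point, J = [[47.0000, 50.0000], [39.0000, -16.0000]] (det J = -2702.0000).
Solving J·Δ = −F gives Δ = (-0.4019, -1.0422).
Then the next iterate is (s, t)₁ = (1.5981, 1.9578).
Re-evaluating at (1.5981, 1.9578): F = (18.988318, 0.964071), so ‖F‖₂ = 19.0128.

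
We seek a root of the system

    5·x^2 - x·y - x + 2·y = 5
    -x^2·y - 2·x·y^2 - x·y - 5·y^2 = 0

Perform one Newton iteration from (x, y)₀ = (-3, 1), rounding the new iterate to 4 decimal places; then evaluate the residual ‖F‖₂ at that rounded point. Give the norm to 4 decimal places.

At (-3, 1): F = (48.0000, -5.0000).
Jacobian J = [[10·x - y - 1, -x + 2], [-2·x·y - 2·y^2 - y, -x^2 - 4·x·y - x - 10·y]].
At the point, J = [[-32.0000, 5.0000], [3.0000, -4.0000]] (det J = 113.0000).
Solving J·Δ = −F gives Δ = (1.4779, -0.1416).
Then the next iterate is (x, y)₁ = (-1.5221, 0.8584).
Re-evaluating at (-1.5221, 0.8584): F = (11.129413, -2.123293), so ‖F‖₂ = 11.3301.

11.3301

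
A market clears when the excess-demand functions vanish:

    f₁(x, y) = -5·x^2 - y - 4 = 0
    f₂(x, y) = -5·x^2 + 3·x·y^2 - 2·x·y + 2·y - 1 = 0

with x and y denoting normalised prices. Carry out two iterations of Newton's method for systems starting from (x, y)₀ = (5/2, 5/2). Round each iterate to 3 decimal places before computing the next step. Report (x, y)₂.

At (5/2, 5/2): F = (-37.750, 7.125).
Jacobian J = [[-10·x, -1], [-10·x + 3·y^2 - 2·y, 6·x·y - 2·x + 2]].
At the point, J = [[-25.000, -1.000], [-11.250, 34.500]] (det J = -873.750).
Solving J·Δ = −F gives Δ = (-1.482, -0.690).
Then the next iterate is (x, y)₁ = (1.018, 1.810).
Round to (1.018, 1.810) and repeat: F = (-10.99162, 3.75843), J = [[-10.180, -1.000], [-3.97170, 11.01948]].
Δ = (-1.010, -0.705), so (x, y)₂ = (0.008, 1.105).

(0.008, 1.105)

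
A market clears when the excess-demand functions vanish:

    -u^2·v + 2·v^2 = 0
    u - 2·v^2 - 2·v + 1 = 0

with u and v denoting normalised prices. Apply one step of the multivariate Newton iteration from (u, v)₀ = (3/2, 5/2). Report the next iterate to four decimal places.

At (3/2, 5/2): F = (6.8750, -15.0000).
Jacobian J = [[-2·u·v, -u^2 + 4·v], [1, -4·v - 2]].
At the point, J = [[-7.5000, 7.7500], [1.0000, -12.0000]] (det J = 82.2500).
Solving J·Δ = −F gives Δ = (-0.4103, -1.2842).
Then the next iterate is (u, v)₁ = (1.0897, 1.2158).

(1.0897, 1.2158)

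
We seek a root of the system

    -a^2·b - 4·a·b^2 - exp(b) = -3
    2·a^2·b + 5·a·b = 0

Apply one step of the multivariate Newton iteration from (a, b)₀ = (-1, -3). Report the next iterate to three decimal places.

(-2.959, 1.959)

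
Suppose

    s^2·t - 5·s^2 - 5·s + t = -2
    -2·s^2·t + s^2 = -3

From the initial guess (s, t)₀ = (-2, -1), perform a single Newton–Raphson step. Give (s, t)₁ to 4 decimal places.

At (-2, -1): F = (-13.0000, 15.0000).
Jacobian J = [[2·s·t - 10·s - 5, s^2 + 1], [-4·s·t + 2·s, -2·s^2]].
At the point, J = [[19.0000, 5.0000], [-12.0000, -8.0000]] (det J = -92.0000).
Solving J·Δ = −F gives Δ = (0.3152, 1.4022).
Then the next iterate is (s, t)₁ = (-1.6848, 0.4022).

(-1.6848, 0.4022)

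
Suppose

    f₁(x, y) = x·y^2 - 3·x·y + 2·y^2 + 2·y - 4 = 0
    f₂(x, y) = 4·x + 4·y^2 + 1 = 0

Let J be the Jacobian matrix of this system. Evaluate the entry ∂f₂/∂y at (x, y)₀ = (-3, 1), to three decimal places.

8.000

∂f₂/∂y = 8·y.
At (-3, 1) this is 8.000.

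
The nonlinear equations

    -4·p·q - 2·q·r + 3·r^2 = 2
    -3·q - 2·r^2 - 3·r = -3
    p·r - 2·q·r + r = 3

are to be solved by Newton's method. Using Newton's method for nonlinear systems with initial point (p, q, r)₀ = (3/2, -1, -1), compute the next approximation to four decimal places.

At (3/2, -1, -1): F = (5.0000, 7.0000, -7.5000).
Jacobian J = [[-4·q, -4·p - 2·r, -2·q + 6·r], [0, -3, -4·r - 3], [r, -2·r, p - 2·q + 1]].
At the point, J = [[4.0000, -4.0000, -4.0000], [0.0000, -3.0000, 1.0000], [-1.0000, 2.0000, 4.5000]] (det J = -46.0000).
Solving J·Δ = −F gives Δ = (2.4457, 2.6739, 1.0217).
Then the next iterate is (p, q, r)₁ = (3.9457, 1.6739, 0.0217).

(3.9457, 1.6739, 0.0217)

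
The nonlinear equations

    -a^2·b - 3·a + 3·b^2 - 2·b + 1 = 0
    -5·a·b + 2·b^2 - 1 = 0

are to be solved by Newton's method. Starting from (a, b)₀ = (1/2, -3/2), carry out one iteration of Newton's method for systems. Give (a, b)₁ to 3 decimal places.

(0.503, -0.645)

At (1/2, -3/2): F = (9.625, 7.250).
Jacobian J = [[-2·a·b - 3, -a^2 + 6·b - 2], [-5·b, -5·a + 4·b]].
At the point, J = [[-1.500, -11.250], [7.500, -8.500]] (det J = 97.125).
Solving J·Δ = −F gives Δ = (0.003, 0.855).
Then the next iterate is (a, b)₁ = (0.503, -0.645).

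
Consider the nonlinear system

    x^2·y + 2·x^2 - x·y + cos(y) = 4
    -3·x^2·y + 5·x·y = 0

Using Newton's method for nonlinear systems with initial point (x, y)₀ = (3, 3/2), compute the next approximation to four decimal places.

(1.6310, 2.2247)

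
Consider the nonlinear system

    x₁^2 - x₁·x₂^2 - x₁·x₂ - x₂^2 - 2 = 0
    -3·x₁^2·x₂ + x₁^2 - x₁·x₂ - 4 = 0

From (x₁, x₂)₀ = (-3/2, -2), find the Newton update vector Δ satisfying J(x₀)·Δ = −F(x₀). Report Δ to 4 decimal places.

(-0.4963, 3.4627)

At (-3/2, -2): F = (-0.7500, 8.7500).
Jacobian J = [[2·x₁ - x₂^2 - x₂, -2·x₁·x₂ - x₁ - 2·x₂], [-6·x₁·x₂ + 2·x₁ - x₂, -3·x₁^2 - x₁]].
At the point, J = [[-5.0000, -0.5000], [-19.0000, -5.2500]] (det J = 16.7500).
Solving J·Δ = −F gives Δ = (-0.4963, 3.4627).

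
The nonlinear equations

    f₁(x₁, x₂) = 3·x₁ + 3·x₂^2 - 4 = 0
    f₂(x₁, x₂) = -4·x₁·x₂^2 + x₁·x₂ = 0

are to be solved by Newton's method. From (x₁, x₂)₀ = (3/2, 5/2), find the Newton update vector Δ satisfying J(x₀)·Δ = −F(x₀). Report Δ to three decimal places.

At (3/2, 5/2): F = (19.250, -33.750).
Jacobian J = [[3, 6·x₂], [-4·x₂^2 + x₂, -8·x₁·x₂ + x₁]].
At the point, J = [[3.000, 15.000], [-22.500, -28.500]] (det J = 252.000).
Solving J·Δ = −F gives Δ = (0.168, -1.317).

(0.168, -1.317)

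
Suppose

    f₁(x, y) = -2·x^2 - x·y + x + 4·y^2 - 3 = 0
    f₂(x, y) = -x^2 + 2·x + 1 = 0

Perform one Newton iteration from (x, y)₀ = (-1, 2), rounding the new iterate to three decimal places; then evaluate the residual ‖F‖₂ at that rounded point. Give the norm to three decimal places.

At (-1, 2): F = (12.000, -2.000).
Jacobian J = [[-4·x - y + 1, -x + 8·y], [-2·x + 2, 0]].
At the point, J = [[3.000, 17.000], [4.000, 0.000]] (det J = -68.000).
Solving J·Δ = −F gives Δ = (0.500, -0.794).
Then the next iterate is (x, y)₁ = (-0.500, 1.206).
Re-evaluating at (-0.500, 1.206): F = (2.42074, -0.250), so ‖F‖₂ = 2.434.

2.434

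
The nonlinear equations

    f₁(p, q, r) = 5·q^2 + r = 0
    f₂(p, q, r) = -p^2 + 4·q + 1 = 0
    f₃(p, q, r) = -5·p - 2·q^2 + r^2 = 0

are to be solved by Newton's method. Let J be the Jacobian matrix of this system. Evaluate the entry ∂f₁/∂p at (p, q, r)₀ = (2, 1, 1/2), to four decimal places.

0.0000

∂f₁/∂p = 0.
At (2, 1, 1/2) this is 0.0000.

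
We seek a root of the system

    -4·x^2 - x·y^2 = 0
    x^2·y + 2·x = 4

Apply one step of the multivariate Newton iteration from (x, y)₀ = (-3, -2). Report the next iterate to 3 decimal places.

(-1.414, -1.356)

At (-3, -2): F = (-24.000, -28.000).
Jacobian J = [[-8·x - y^2, -2·x·y], [2·x·y + 2, x^2]].
At the point, J = [[20.000, -12.000], [14.000, 9.000]] (det J = 348.000).
Solving J·Δ = −F gives Δ = (1.586, 0.644).
Then the next iterate is (x, y)₁ = (-1.414, -1.356).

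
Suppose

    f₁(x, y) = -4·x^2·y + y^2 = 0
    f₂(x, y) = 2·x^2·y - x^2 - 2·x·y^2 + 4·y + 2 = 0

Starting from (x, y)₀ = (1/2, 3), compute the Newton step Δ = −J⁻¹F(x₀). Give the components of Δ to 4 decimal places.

(0.4849, -0.0361)

At (1/2, 3): F = (6.0000, 6.2500).
Jacobian J = [[-8·x·y, -4·x^2 + 2·y], [4·x·y - 2·x - 2·y^2, 2·x^2 - 4·x·y + 4]].
At the point, J = [[-12.0000, 5.0000], [-13.0000, -1.5000]] (det J = 83.0000).
Solving J·Δ = −F gives Δ = (0.4849, -0.0361).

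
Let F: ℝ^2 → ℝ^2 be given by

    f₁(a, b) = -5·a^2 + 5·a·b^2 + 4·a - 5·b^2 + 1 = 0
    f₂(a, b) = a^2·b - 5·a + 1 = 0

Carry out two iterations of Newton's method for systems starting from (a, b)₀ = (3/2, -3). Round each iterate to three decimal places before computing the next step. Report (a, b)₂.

(0.218, -1.955)

At (3/2, -3): F = (18.250, -13.250).
Jacobian J = [[-10·a + 5·b^2 + 4, 10·a·b - 10·b], [2·a·b - 5, a^2]].
At the point, J = [[34.000, -15.000], [-14.000, 2.250]] (det J = -133.500).
Solving J·Δ = −F gives Δ = (-1.181, -1.461).
Then the next iterate is (a, b)₁ = (0.319, -4.461).
Round to (0.319, -4.461) and repeat: F = (-65.99408, -1.04896), J = [[100.31261, 30.37941], [-7.84612, 0.10176]].
Δ = (-0.101, 2.506), so (a, b)₂ = (0.218, -1.955).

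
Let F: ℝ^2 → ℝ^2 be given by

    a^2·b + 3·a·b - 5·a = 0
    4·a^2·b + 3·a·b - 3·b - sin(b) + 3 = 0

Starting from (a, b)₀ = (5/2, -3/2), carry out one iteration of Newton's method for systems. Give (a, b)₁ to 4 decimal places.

(-13.7551, -19.1881)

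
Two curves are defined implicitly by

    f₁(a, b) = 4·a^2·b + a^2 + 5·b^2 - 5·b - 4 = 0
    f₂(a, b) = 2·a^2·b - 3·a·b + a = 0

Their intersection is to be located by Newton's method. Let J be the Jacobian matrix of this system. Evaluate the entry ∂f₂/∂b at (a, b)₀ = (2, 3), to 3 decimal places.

∂f₂/∂b = 2·a^2 - 3·a.
At (2, 3) this is 2.000.

2.000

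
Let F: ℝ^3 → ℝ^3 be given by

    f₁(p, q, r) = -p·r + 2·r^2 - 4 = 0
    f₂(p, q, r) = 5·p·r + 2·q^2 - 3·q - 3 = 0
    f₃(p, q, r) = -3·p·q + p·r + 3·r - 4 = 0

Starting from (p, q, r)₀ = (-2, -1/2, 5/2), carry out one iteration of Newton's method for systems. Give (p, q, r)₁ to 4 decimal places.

(-0.6040, -0.5416, 1.6658)

At (-2, -1/2, 5/2): F = (13.5000, -26.0000, -4.5000).
Jacobian J = [[-r, 0, -p + 4·r], [5·r, 4·q - 3, 5·p], [-3·q + r, -3·p, p + 3]].
At the point, J = [[-2.5000, 0.0000, 12.0000], [12.5000, -5.0000, -10.0000], [4.0000, 6.0000, 1.0000]] (det J = 1002.5000).
Solving J·Δ = −F gives Δ = (1.3960, -0.0416, -0.8342).
Then the next iterate is (p, q, r)₁ = (-0.6040, -0.5416, 1.6658).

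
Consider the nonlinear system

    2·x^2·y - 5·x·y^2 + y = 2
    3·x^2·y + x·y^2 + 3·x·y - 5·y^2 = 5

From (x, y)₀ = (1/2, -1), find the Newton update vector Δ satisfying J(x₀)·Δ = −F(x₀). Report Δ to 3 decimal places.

(0.192, 1.130)

At (1/2, -1): F = (-6.000, -11.750).
Jacobian J = [[4·x·y - 5·y^2, 2·x^2 - 10·x·y + 1], [6·x·y + y^2 + 3·y, 3·x^2 + 2·x·y + 3·x - 10·y]].
At the point, J = [[-7.000, 6.500], [-5.000, 11.250]] (det J = -46.250).
Solving J·Δ = −F gives Δ = (0.192, 1.130).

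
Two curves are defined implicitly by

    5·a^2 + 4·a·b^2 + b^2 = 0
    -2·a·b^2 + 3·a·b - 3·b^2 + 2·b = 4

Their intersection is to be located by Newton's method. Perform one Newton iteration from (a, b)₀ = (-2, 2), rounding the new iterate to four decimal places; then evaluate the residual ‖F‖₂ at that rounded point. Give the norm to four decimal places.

At (-2, 2): F = (-8.0000, -8.0000).
Jacobian J = [[10·a + 4·b^2, 8·a·b + 2·b], [-2·b^2 + 3·b, -4·a·b + 3·a - 6·b + 2]].
At the point, J = [[-4.0000, -28.0000], [-2.0000, 0.0000]] (det J = -56.0000).
Solving J·Δ = −F gives Δ = (-4.0000, 0.2857).
Then the next iterate is (a, b)₁ = (-6.0000, 2.2857).
Re-evaluating at (-6.0000, 2.2857): F = (59.838237, 6.448620), so ‖F‖₂ = 60.1847.

60.1847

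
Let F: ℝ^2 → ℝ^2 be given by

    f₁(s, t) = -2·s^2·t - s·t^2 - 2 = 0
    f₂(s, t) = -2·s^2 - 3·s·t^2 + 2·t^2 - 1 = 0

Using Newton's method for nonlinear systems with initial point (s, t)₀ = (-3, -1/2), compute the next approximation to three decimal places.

At (-3, -1/2): F = (7.750, -16.250).
Jacobian J = [[-4·s·t - t^2, -2·s^2 - 2·s·t], [-4·s - 3·t^2, -6·s·t + 4·t]].
At the point, J = [[-6.250, -21.000], [11.250, -11.000]] (det J = 305.000).
Solving J·Δ = −F gives Δ = (1.398, -0.047).
Then the next iterate is (s, t)₁ = (-1.602, -0.547).

(-1.602, -0.547)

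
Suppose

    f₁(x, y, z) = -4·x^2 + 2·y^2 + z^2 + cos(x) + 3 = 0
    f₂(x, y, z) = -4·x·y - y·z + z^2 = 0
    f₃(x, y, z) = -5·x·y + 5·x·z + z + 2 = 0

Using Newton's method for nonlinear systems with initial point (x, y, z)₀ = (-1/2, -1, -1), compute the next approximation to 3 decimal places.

At (-1/2, -1, -1): F = (5.87758, -2.000, 1.000).
Jacobian J = [[-8·x - sin(x), 4·y, 2·z], [-4·y, -4·x - z, -y + 2·z], [-5·y + 5·z, -5·x, 5·x + 1]].
At the point, J = [[4.47943, -4.000, -2.000], [4.000, 3.000, -1.000], [0.000, 2.500, -1.500]] (det J = -52.95885).
Solving J·Δ = −F gives Δ = (0.382, 0.853, 2.089).
Then the next iterate is (x, y, z)₁ = (-0.118, -0.147, 1.089).

(-0.118, -0.147, 1.089)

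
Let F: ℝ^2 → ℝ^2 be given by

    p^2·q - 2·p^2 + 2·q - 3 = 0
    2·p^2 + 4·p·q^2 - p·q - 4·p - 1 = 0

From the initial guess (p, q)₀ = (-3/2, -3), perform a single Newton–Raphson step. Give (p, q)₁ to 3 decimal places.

(-0.245, -2.664)

At (-3/2, -3): F = (-20.250, -49.000).
Jacobian J = [[2·p·q - 4·p, p^2 + 2], [4·p + 4·q^2 - q - 4, 8·p·q - p]].
At the point, J = [[15.000, 4.250], [29.000, 37.500]] (det J = 439.250).
Solving J·Δ = −F gives Δ = (1.255, 0.336).
Then the next iterate is (p, q)₁ = (-0.245, -2.664).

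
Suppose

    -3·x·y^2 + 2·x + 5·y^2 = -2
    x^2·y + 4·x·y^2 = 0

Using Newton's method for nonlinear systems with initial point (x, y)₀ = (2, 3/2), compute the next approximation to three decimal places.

(4.011, -0.435)

At (2, 3/2): F = (3.750, 24.000).
Jacobian J = [[-3·y^2 + 2, -6·x·y + 10·y], [2·x·y + 4·y^2, x^2 + 8·x·y]].
At the point, J = [[-4.750, -3.000], [15.000, 28.000]] (det J = -88.000).
Solving J·Δ = −F gives Δ = (2.011, -1.935).
Then the next iterate is (x, y)₁ = (4.011, -0.435).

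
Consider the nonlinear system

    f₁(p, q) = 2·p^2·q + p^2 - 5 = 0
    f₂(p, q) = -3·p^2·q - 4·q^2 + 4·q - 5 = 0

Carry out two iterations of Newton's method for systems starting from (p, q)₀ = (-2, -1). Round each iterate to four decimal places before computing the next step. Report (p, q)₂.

(-3.3326, -0.7236)

At (-2, -1): F = (-9.0000, -1.0000).
Jacobian J = [[4·p·q + 2·p, 2·p^2], [-6·p·q, -3·p^2 - 8·q + 4]].
At the point, J = [[4.0000, 8.0000], [-12.0000, 0.0000]] (det J = 96.0000).
Solving J·Δ = −F gives Δ = (-0.0833, 1.1667).
Then the next iterate is (p, q)₁ = (-2.0833, 0.1667).
Round to (-2.0833, 0.1667) and repeat: F = (0.787141, -6.614859), J = [[-5.555744, 8.680278], [2.083717, -10.354017]].
Δ = (-1.2493, -0.8903), so (p, q)₂ = (-3.3326, -0.7236).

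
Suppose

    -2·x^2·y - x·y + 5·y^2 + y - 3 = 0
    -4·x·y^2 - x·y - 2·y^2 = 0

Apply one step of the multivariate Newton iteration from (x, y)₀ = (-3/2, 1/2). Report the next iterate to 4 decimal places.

(-0.3836, 0.4863)

At (-3/2, 1/2): F = (-2.7500, 1.7500).
Jacobian J = [[-4·x·y - y, -2·x^2 - x + 10·y + 1], [-4·y^2 - y, -8·x·y - x - 4·y]].
At the point, J = [[2.5000, 3.0000], [-1.5000, 5.5000]] (det J = 18.2500).
Solving J·Δ = −F gives Δ = (1.1164, -0.0137).
Then the next iterate is (x, y)₁ = (-0.3836, 0.4863).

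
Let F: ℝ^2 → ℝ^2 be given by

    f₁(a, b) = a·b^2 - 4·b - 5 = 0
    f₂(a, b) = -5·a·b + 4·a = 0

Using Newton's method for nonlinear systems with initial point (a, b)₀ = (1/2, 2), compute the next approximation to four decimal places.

(1.4773, -1.5455)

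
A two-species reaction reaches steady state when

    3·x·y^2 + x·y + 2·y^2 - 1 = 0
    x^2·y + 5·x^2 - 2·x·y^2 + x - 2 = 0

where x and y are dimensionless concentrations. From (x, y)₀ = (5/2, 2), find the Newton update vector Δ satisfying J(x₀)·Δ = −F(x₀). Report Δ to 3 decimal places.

(-1.176, -0.631)

At (5/2, 2): F = (42.000, 24.250).
Jacobian J = [[3·y^2 + y, 6·x·y + x + 4·y], [2·x·y + 10·x - 2·y^2 + 1, x^2 - 4·x·y]].
At the point, J = [[14.000, 40.500], [28.000, -13.750]] (det J = -1326.500).
Solving J·Δ = −F gives Δ = (-1.176, -0.631).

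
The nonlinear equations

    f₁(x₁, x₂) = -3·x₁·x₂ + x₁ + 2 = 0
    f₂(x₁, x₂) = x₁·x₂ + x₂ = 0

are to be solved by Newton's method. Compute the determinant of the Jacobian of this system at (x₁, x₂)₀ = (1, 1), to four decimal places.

-1.0000

J = [[-3·x₂ + 1, -3·x₁], [x₂, x₁ + 1]].
At the point, J = [[-2.0000, -3.0000], [1.0000, 2.0000]].
det J = -1.0000.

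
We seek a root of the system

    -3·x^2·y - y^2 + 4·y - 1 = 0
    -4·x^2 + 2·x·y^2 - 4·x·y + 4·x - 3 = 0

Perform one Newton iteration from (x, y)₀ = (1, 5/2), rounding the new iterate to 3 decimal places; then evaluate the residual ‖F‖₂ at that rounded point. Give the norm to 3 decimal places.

At (1, 5/2): F = (-4.750, -0.500).
Jacobian J = [[-6·x·y, -3·x^2 - 2·y + 4], [-8·x + 2·y^2 - 4·y + 4, 4·x·y - 4·x]].
At the point, J = [[-15.000, -4.000], [-1.500, 6.000]] (det J = -96.000).
Solving J·Δ = −F gives Δ = (-0.318, 0.004).
Then the next iterate is (x, y)₁ = (0.682, 2.504).
Re-evaluating at (0.682, 2.504): F = (-0.74803, -0.41111), so ‖F‖₂ = 0.854.

0.854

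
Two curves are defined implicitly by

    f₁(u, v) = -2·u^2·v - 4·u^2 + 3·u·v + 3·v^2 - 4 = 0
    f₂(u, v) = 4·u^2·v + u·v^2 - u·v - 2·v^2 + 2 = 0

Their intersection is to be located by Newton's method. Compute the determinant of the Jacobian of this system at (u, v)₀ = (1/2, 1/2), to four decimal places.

J = [[-4·u·v - 8·u + 3·v, -2·u^2 + 3·u + 6·v], [8·u·v + v^2 - v, 4·u^2 + 2·u·v - u - 4·v]].
At the point, J = [[-3.5000, 4.0000], [1.7500, -1.0000]].
det J = -3.5000.

-3.5000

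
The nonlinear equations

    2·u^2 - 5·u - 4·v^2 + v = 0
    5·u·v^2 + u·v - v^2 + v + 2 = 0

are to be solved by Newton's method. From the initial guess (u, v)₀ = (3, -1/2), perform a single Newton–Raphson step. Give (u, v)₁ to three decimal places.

At (3, -1/2): F = (1.500, 3.500).
Jacobian J = [[4·u - 5, -8·v + 1], [5·v^2 + v, 10·u·v + u - 2·v + 1]].
At the point, J = [[7.000, 5.000], [0.750, -10.000]] (det J = -73.750).
Solving J·Δ = −F gives Δ = (-0.441, 0.317).
Then the next iterate is (u, v)₁ = (2.559, -0.183).

(2.559, -0.183)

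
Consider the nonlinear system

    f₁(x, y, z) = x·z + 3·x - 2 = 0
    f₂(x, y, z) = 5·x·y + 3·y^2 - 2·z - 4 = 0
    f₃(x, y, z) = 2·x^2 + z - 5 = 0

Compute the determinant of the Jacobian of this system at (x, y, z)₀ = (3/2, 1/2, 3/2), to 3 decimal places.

J = [[z + 3, 0, x], [5·y, 5·x + 6·y, -2], [4·x, 0, 1]].
At the point, J = [[4.500, 0.000, 1.500], [2.500, 10.500, -2.000], [6.000, 0.000, 1.000]].
det J = -47.250.

-47.250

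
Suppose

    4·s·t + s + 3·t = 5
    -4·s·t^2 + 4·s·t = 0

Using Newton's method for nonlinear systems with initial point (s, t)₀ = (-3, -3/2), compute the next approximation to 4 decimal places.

At (-3, -3/2): F = (5.5000, 45.0000).
Jacobian J = [[4·t + 1, 4·s + 3], [-4·t^2 + 4·t, -8·s·t + 4·s]].
At the point, J = [[-5.0000, -9.0000], [-15.0000, -48.0000]] (det J = 105.0000).
Solving J·Δ = −F gives Δ = (-1.3429, 1.3571).
Then the next iterate is (s, t)₁ = (-4.3429, -0.1429).

(-4.3429, -0.1429)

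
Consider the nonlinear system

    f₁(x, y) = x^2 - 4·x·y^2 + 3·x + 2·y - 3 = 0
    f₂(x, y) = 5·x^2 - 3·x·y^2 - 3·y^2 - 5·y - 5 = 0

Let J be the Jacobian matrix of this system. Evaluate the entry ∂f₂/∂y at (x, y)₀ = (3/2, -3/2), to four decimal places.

∂f₂/∂y = -6·x·y - 6·y - 5.
At (3/2, -3/2) this is 17.5000.

17.5000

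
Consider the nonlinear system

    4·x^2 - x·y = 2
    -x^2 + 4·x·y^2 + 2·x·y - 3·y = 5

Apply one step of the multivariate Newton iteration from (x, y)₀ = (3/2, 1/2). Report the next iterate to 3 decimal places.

(1.072, 1.387)

At (3/2, 1/2): F = (6.250, -5.750).
Jacobian J = [[8·x - y, -x], [-2·x + 4·y^2 + 2·y, 8·x·y + 2·x - 3]].
At the point, J = [[11.500, -1.500], [-1.000, 6.000]] (det J = 67.500).
Solving J·Δ = −F gives Δ = (-0.428, 0.887).
Then the next iterate is (x, y)₁ = (1.072, 1.387).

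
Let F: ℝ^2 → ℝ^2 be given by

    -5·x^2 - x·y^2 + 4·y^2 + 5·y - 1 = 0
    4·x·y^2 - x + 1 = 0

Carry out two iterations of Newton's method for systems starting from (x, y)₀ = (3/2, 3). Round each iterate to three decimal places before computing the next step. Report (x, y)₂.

At (3/2, 3): F = (25.250, 53.500).
Jacobian J = [[-10·x - y^2, -2·x·y + 8·y + 5], [4·y^2 - 1, 8·x·y]].
At the point, J = [[-24.000, 20.000], [35.000, 36.000]] (det J = -1564.000).
Solving J·Δ = −F gives Δ = (-0.103, -1.386).
Then the next iterate is (x, y)₁ = (1.397, 1.614).
Round to (1.397, 1.614) and repeat: F = (4.09276, 14.15972), J = [[-16.57500, 13.40248], [9.41998, 18.03806]].
Δ = (-0.273, -0.643), so (x, y)₂ = (1.124, 0.971).

(1.124, 0.971)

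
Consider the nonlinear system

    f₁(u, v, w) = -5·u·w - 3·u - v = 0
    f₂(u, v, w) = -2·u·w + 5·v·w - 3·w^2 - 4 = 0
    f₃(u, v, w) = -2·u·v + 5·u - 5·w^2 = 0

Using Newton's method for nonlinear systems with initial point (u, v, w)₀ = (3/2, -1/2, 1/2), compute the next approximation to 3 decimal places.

(0.445, 0.666, 0.085)

At (3/2, -1/2, 1/2): F = (-7.750, -7.500, 7.750).
Jacobian J = [[-5·w - 3, -1, -5·u], [-2·w, 5·w, -2·u + 5·v - 6·w], [-2·v + 5, -2·u, -10·w]].
At the point, J = [[-5.500, -1.000, -7.500], [-1.000, 2.500, -8.500], [6.000, -3.000, -5.000]] (det J = 355.000).
Solving J·Δ = −F gives Δ = (-1.055, 1.166, -0.415).
Then the next iterate is (u, v, w)₁ = (0.445, 0.666, 0.085).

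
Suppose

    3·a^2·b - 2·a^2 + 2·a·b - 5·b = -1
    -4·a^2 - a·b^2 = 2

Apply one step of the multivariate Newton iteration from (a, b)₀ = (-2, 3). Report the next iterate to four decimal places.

(-1.9158, 2.9509)

At (-2, 3): F = (2.0000, 0.0000).
Jacobian J = [[6·a·b - 4·a + 2·b, 3·a^2 + 2·a - 5], [-8·a - b^2, -2·a·b]].
At the point, J = [[-22.0000, 3.0000], [7.0000, 12.0000]] (det J = -285.0000).
Solving J·Δ = −F gives Δ = (0.0842, -0.0491).
Then the next iterate is (a, b)₁ = (-1.9158, 2.9509).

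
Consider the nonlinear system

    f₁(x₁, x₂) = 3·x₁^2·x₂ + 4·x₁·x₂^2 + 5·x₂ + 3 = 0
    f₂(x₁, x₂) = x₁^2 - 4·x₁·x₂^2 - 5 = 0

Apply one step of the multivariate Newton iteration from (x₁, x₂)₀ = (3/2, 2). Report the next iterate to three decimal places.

At (3/2, 2): F = (50.500, -26.750).
Jacobian J = [[6·x₁·x₂ + 4·x₂^2, 3·x₁^2 + 8·x₁·x₂ + 5], [2·x₁ - 4·x₂^2, -8·x₁·x₂]].
At the point, J = [[34.000, 35.750], [-13.000, -24.000]] (det J = -351.250).
Solving J·Δ = −F gives Δ = (-0.728, -0.720).
Then the next iterate is (x₁, x₂)₁ = (0.772, 1.280).

(0.772, 1.280)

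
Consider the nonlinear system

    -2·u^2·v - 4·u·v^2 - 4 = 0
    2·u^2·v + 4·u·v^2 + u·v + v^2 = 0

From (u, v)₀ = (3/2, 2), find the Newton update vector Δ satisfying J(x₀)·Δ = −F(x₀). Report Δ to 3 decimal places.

(-1.216, -0.103)

At (3/2, 2): F = (-37.000, 40.000).
Jacobian J = [[-4·u·v - 4·v^2, -2·u^2 - 8·u·v], [4·u·v + 4·v^2 + v, 2·u^2 + 8·u·v + u + 2·v]].
At the point, J = [[-28.000, -28.500], [30.000, 34.000]] (det J = -97.000).
Solving J·Δ = −F gives Δ = (-1.216, -0.103).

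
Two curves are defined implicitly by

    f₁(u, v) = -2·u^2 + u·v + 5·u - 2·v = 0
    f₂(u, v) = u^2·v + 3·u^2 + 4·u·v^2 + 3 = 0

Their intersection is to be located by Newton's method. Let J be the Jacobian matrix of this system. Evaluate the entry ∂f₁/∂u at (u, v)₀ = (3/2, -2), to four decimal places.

-3.0000

∂f₁/∂u = -4·u + v + 5.
At (3/2, -2) this is -3.0000.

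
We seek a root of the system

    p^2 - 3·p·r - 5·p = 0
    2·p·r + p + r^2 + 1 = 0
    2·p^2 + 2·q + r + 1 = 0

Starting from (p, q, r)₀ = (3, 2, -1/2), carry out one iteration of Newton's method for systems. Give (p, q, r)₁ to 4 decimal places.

(2.7000, -7.3250, -0.7500)

At (3, 2, -1/2): F = (-1.5000, 1.2500, 22.5000).
Jacobian J = [[2·p - 3·r - 5, 0, -3·p], [2·r + 1, 0, 2·p + 2·r], [4·p, 2, 1]].
At the point, J = [[2.5000, 0.0000, -9.0000], [0.0000, 0.0000, 5.0000], [12.0000, 2.0000, 1.0000]] (det J = -25.0000).
Solving J·Δ = −F gives Δ = (-0.3000, -9.3250, -0.2500).
Then the next iterate is (p, q, r)₁ = (2.7000, -7.3250, -0.7500).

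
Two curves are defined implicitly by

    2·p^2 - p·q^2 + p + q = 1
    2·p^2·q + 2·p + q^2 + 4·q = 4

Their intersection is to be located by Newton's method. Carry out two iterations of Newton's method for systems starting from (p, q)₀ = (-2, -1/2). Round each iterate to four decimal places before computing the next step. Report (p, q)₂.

At (-2, -1/2): F = (5.0000, -13.7500).
Jacobian J = [[4·p - q^2 + 1, -2·p·q + 1], [4·p·q + 2, 2·p^2 + 2·q + 4]].
At the point, J = [[-7.2500, -1.0000], [6.0000, 11.0000]] (det J = -73.7500).
Solving J·Δ = −F gives Δ = (0.5593, 0.9449).
Then the next iterate is (p, q)₁ = (-1.4407, 0.4449).
Round to (-1.4407, 0.4449) and repeat: F = (2.440599, -3.056980), J = [[-4.960736, 2.281935], [-0.563870, 9.041033]].
Δ = (0.6666, 0.3797), so (p, q)₂ = (-0.7741, 0.8246).

(-0.7741, 0.8246)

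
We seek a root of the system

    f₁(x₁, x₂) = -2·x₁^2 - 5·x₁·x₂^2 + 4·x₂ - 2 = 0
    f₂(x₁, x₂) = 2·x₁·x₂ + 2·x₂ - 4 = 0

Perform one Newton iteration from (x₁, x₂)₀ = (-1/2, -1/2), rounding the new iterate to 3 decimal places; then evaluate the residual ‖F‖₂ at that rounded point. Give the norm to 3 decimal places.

68.928

At (-1/2, -1/2): F = (-3.875, -4.500).
Jacobian J = [[-4·x₁ - 5·x₂^2, -10·x₁·x₂ + 4], [2·x₂, 2·x₁ + 2]].
At the point, J = [[0.750, 1.500], [-1.000, 1.000]] (det J = 2.250).
Solving J·Δ = −F gives Δ = (-1.278, 3.222).
Then the next iterate is (x₁, x₂)₁ = (-1.778, 2.722).
Re-evaluating at (-1.778, 2.722): F = (68.43397, -8.23543), so ‖F‖₂ = 68.928.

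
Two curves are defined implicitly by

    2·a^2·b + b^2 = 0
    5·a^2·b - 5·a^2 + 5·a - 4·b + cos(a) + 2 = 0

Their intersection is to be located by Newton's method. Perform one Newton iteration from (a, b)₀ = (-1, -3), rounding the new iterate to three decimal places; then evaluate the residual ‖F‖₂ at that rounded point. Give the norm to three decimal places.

At (-1, -3): F = (3.000, -10.45970).
Jacobian J = [[4·a·b, 2·a^2 + 2·b], [10·a·b - 10·a - sin(a) + 5, 5·a^2 - 4]].
At the point, J = [[12.000, -4.000], [45.84147, 1.000]] (det J = 195.36588).
Solving J·Δ = −F gives Δ = (0.199, 1.346).
Then the next iterate is (a, b)₁ = (-0.801, -1.654).
Re-evaluating at (-0.801, -1.654): F = (0.61330, -3.20706), so ‖F‖₂ = 3.265.

3.265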